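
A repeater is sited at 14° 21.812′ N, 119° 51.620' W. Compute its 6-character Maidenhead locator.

DK04bi

Shift to the Maidenhead origin (180°W, 90°S): lon 60.1397, lat 104.3635.
Field (20°×10°, letters A–R): 60.1397/20 → 3 → D, 104.3635/10 → 10 → K; chars DK.
Square (2°×1°, digits 0–9): 0.1397/2 → 0, 4.3635/1 → 4; chars 04.
Subsquare (5′×2.5′, letters a–x): 0.1397/0.0833333 → 1 → b, 0.3635/0.0416667 → 8 → i; chars bi.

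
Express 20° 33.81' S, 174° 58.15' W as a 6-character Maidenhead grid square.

AG29mk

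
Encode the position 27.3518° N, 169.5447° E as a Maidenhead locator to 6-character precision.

RL47si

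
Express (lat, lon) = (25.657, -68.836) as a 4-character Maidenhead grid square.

FL55

Offset from 180°W / 90°S: lon 111.16°, lat 115.66°.
Field: 111.16/20 → 5 → F, 115.66/10 → 11 → L; chars FL.
Square: 11.16/2 → 5, 5.66/1 → 5; chars 55.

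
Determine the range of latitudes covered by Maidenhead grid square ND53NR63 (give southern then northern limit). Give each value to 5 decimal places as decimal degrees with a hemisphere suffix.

56.27917° S, 56.27500° S

Field N=13, D=3: +13·20° lon, +3·10° lat → SW at lon 80°, lat -60°.
Square 5, 3: +5·2° lon, +3·1° lat → SW at lon 90°, lat -57°.
Subsquare n=13, r=17: +13·0.0833333° lon, +17·0.0416667° lat → SW at lon 91.0833°, lat -56.2917°.
Extended square 6, 3: +6·0.00833333° lon, +3·0.00416667° lat → SW at lon 91.1333°, lat -56.2792°.
Cell spans 0.00833333° lon × 0.00416667° lat.
south 56.27917° S, north 56.27500° S.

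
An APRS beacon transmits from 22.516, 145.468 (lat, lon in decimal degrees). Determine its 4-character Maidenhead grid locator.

QL22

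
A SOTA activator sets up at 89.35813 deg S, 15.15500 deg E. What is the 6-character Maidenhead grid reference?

Add 180° to longitude and 90° to latitude: 195.1550, 0.6419.
Field (20°×10°, letters A–R): 195.1550/20 → 9 → J, 0.6419/10 → 0 → A; chars JA.
Square (2°×1°, digits 0–9): 15.1550/2 → 7, 0.6419/1 → 0; chars 70.
Subsquare (5′×2.5′, letters a–x): 1.1550/0.0833333 → 13 → n, 0.6419/0.0416667 → 15 → p; chars np.

JA70np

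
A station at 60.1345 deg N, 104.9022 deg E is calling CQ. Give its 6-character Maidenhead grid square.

Shift to the Maidenhead origin (180°W, 90°S): lon 284.9022, lat 150.1345.
Field: lon ⌊284.9022/20⌋ = 14 → O; lat ⌊150.1345/10⌋ = 15 → P.
Square: lon ⌊4.9022/2⌋ = 2; lat ⌊0.1345/1⌋ = 0.
Subsquare: lon ⌊0.9022/0.0833333⌋ = 10 → k; lat ⌊0.1345/0.0416667⌋ = 3 → d.

OP20kd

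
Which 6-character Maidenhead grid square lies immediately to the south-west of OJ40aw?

OJ30xv

Longitude subsquare a = 0; −1 → -1, wraps to 23 = x, carry into square.
Longitude square 4; −1 → 3.
Latitude subsquare w = 22; −1 → 21 = v.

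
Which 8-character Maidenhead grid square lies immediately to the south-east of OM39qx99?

OM39rx08

Longitude extended square 9; +1 → 10, wraps to 0, carry into subsquare.
Longitude subsquare q = 16; +1 → 17 = r.
Latitude extended square 9; −1 → 8.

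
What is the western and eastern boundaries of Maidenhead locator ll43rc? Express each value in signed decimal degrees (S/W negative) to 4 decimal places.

Field L=11, L=11: +11·20° lon, +11·10° lat → SW at lon 40°, lat 20°.
Square 4, 3: +4·2° lon, +3·1° lat → SW at lon 48°, lat 23°.
Subsquare r=17, c=2: +17·0.0833333° lon, +2·0.0416667° lat → SW at lon 49.4167°, lat 23.0833°.
Cell spans 0.0833333° lon × 0.0416667° lat.
west 49.4167, east 49.5000.

49.4167, 49.5000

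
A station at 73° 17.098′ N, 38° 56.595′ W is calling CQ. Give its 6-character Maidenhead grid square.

Add 180° to longitude and 90° to latitude: 141.0567, 163.2850.
Field: 141.0567/20 → 7 → H, 163.2850/10 → 16 → Q; chars HQ.
Square: 1.0567/2 → 0, 3.2850/1 → 3; chars 03.
Subsquare: 1.0567/0.0833333 → 12 → m, 0.2850/0.0416667 → 6 → g; chars mg.

HQ03mg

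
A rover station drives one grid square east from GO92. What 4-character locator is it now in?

HO02

Longitude square 9; +1 → 10, wraps to 0, carry into field.
Longitude field G = 6; +1 → 7 = H.
The latitude characters are unchanged.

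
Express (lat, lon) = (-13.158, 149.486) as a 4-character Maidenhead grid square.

Shift to the Maidenhead origin (180°W, 90°S): lon 329.49, lat 76.84.
Field: 329.49/20 → 16 → Q, 76.84/10 → 7 → H; chars QH.
Square: 9.49/2 → 4, 6.84/1 → 6; chars 46.

QH46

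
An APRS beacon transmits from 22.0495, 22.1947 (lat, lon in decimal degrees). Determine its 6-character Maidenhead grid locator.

KL12cb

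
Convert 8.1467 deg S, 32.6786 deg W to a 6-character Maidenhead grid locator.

Offset from 180°W / 90°S: lon 147.3214°, lat 81.8533°.
Field: lon ⌊147.3214/20⌋ = 7 → H; lat ⌊81.8533/10⌋ = 8 → I.
Square: lon ⌊7.3214/2⌋ = 3; lat ⌊1.8533/1⌋ = 1.
Subsquare: lon ⌊1.3214/0.0833333⌋ = 15 → p; lat ⌊0.8533/0.0416667⌋ = 20 → u.

HI31pu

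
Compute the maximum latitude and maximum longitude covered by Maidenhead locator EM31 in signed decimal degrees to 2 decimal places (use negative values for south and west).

32.00, -92.00

Field E=4, M=12: +4·20° lon, +12·10° lat → SW at lon -100°, lat 30°.
Square 3, 1: +3·2° lon, +1·1° lat → SW at lon -94°, lat 31°.
Cell spans 2° lon × 1° lat. NE corner is SW corner plus one full cell.
latitude 32.00, longitude -92.00.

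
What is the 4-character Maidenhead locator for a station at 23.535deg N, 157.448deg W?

Add 180° to longitude and 90° to latitude: 22.55, 113.53.
Field (20°×10°, letters A–R): lon ⌊22.55/20⌋ = 1 → B; lat ⌊113.53/10⌋ = 11 → L.
Square (2°×1°, digits 0–9): lon ⌊2.55/2⌋ = 1; lat ⌊3.53/1⌋ = 3.

BL13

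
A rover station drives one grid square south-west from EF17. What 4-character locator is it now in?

EF06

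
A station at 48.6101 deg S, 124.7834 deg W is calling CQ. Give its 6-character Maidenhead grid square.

CE71oj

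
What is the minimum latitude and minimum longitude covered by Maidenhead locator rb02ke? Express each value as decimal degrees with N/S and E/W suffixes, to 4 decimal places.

Field R=17, B=1: +17·20° lon, +1·10° lat → SW at lon 160°, lat -80°.
Square 0, 2: +0·2° lon, +2·1° lat → SW at lon 160°, lat -78°.
Subsquare k=10, e=4: +10·0.0833333° lon, +4·0.0416667° lat → SW at lon 160.833°, lat -77.8333°.
latitude 77.8333° S, longitude 160.8333° E.

77.8333° S, 160.8333° E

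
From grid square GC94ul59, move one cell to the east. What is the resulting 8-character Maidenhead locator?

GC94ul69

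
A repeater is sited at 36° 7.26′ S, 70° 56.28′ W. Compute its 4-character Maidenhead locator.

Shift to the Maidenhead origin (180°W, 90°S): lon 109.06, lat 53.88.
Field: lon ⌊109.06/20⌋ = 5 → F; lat ⌊53.88/10⌋ = 5 → F.
Square: lon ⌊9.06/2⌋ = 4; lat ⌊3.88/1⌋ = 3.

FF43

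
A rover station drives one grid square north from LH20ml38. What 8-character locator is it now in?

LH20ml39

Latitude extended square 8; +1 → 9.
The longitude characters are unchanged.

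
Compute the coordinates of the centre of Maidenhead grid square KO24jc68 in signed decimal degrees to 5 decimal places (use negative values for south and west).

54.11875, 24.80417

Field K=10, O=14: +10·20° lon, +14·10° lat → SW at lon 20°, lat 50°.
Square 2, 4: +2·2° lon, +4·1° lat → SW at lon 24°, lat 54°.
Subsquare j=9, c=2: +9·0.0833333° lon, +2·0.0416667° lat → SW at lon 24.75°, lat 54.0833°.
Extended square 6, 8: +6·0.00833333° lon, +8·0.00416667° lat → SW at lon 24.8°, lat 54.1167°.
Cell spans 0.00833333° lon × 0.00416667° lat. Centre is SW corner plus half of each.
latitude 54.11875, longitude 24.80417.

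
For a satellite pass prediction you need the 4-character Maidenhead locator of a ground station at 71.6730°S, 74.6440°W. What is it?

Shift to the Maidenhead origin (180°W, 90°S): lon 105.36, lat 18.33.
Field (20°×10°, letters A–R): lon ⌊105.36/20⌋ = 5 → F; lat ⌊18.33/10⌋ = 1 → B.
Square (2°×1°, digits 0–9): lon ⌊5.36/2⌋ = 2; lat ⌊8.33/1⌋ = 8.

FB28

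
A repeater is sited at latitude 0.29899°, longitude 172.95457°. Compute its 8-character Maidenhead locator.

RJ60lh41

Add 180° to longitude and 90° to latitude: 352.95457, 90.29899.
Field (20°×10°, letters A–R): lon ⌊352.95457/20⌋ = 17 → R; lat ⌊90.29899/10⌋ = 9 → J.
Square (2°×1°, digits 0–9): lon ⌊12.95457/2⌋ = 6; lat ⌊0.29899/1⌋ = 0.
Subsquare (5′×2.5′, letters a–x): lon ⌊0.95457/0.0833333⌋ = 11 → l; lat ⌊0.29899/0.0416667⌋ = 7 → h.
Extended square (30″×15″, digits 0–9): lon ⌊0.03790/0.00833333⌋ = 4; lat ⌊0.00732/0.00416667⌋ = 1.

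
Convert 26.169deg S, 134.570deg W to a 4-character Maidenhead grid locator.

Add 180° to longitude and 90° to latitude: 45.43, 63.83.
Field (20°×10°, letters A–R): 45.43/20 → 2 → C, 63.83/10 → 6 → G; chars CG.
Square (2°×1°, digits 0–9): 5.43/2 → 2, 3.83/1 → 3; chars 23.

CG23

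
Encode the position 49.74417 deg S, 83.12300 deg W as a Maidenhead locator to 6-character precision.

EE80kg

Shift to the Maidenhead origin (180°W, 90°S): lon 96.8770, lat 40.2558.
Field: 96.8770/20 → 4 → E, 40.2558/10 → 4 → E; chars EE.
Square: 16.8770/2 → 8, 0.2558/1 → 0; chars 80.
Subsquare: 0.8770/0.0833333 → 10 → k, 0.2558/0.0416667 → 6 → g; chars kg.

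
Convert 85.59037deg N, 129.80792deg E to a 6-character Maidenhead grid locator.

Offset from 180°W / 90°S: lon 309.8079°, lat 175.5904°.
Field: 309.8079/20 → 15 → P, 175.5904/10 → 17 → R; chars PR.
Square: 9.8079/2 → 4, 5.5904/1 → 5; chars 45.
Subsquare: 1.8079/0.0833333 → 21 → v, 0.5904/0.0416667 → 14 → o; chars vo.

PR45vo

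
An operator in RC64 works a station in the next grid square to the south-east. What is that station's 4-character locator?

Longitude square 6; +1 → 7.
Latitude square 4; −1 → 3.

RC73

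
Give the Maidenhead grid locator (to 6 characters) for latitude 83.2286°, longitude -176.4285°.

Shift to the Maidenhead origin (180°W, 90°S): lon 3.5715, lat 173.2286.
Field: lon ⌊3.5715/20⌋ = 0 → A; lat ⌊173.2286/10⌋ = 17 → R.
Square: lon ⌊3.5715/2⌋ = 1; lat ⌊3.2286/1⌋ = 3.
Subsquare: lon ⌊1.5715/0.0833333⌋ = 18 → s; lat ⌊0.2286/0.0416667⌋ = 5 → f.

AR13sf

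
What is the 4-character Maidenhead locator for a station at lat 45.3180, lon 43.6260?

Add 180° to longitude and 90° to latitude: 223.63, 135.32.
Field (20°×10°, letters A–R): 223.63/20 → 11 → L, 135.32/10 → 13 → N; chars LN.
Square (2°×1°, digits 0–9): 3.63/2 → 1, 5.32/1 → 5; chars 15.

LN15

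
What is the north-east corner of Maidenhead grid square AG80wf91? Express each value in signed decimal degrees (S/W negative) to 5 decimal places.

-29.78333, -162.08333

Field A=0, G=6: +0·20° lon, +6·10° lat → SW at lon -180°, lat -30°.
Square 8, 0: +8·2° lon, +0·1° lat → SW at lon -164°, lat -30°.
Subsquare w=22, f=5: +22·0.0833333° lon, +5·0.0416667° lat → SW at lon -162.167°, lat -29.7917°.
Extended square 9, 1: +9·0.00833333° lon, +1·0.00416667° lat → SW at lon -162.092°, lat -29.7875°.
Cell spans 0.00833333° lon × 0.00416667° lat. NE corner is SW corner plus one full cell.
latitude -29.78333, longitude -162.08333.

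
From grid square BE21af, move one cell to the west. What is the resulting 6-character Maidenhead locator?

BE11xf

Longitude subsquare a = 0; −1 → -1, wraps to 23 = x, carry into square.
Longitude square 2; −1 → 1.
The latitude characters are unchanged.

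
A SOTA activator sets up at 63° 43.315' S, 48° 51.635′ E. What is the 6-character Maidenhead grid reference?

LC46kg

Offset from 180°W / 90°S: lon 228.8606°, lat 26.2781°.
Field: lon ⌊228.8606/20⌋ = 11 → L; lat ⌊26.2781/10⌋ = 2 → C.
Square: lon ⌊8.8606/2⌋ = 4; lat ⌊6.2781/1⌋ = 6.
Subsquare: lon ⌊0.8606/0.0833333⌋ = 10 → k; lat ⌊0.2781/0.0416667⌋ = 6 → g.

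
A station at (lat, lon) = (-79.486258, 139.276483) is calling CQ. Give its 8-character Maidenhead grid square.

Add 180° to longitude and 90° to latitude: 319.27648, 10.51374.
Field: 319.27648/20 → 15 → P, 10.51374/10 → 1 → B; chars PB.
Square: 19.27648/2 → 9, 0.51374/1 → 0; chars 90.
Subsquare: 1.27648/0.0833333 → 15 → p, 0.51374/0.0416667 → 12 → m; chars pm.
Extended square: 0.02648/0.00833333 → 3, 0.01374/0.00416667 → 3; chars 33.

PB90pm33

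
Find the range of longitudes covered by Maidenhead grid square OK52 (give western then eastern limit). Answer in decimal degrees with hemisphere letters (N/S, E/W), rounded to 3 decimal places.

110.000° E, 112.000° E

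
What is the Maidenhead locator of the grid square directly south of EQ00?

EP09

Latitude square 0; −1 → -1, wraps to 9, carry into field.
Latitude field Q = 16; −1 → 15 = P.
The longitude characters are unchanged.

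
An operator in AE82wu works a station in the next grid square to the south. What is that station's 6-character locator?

AE82wt

Latitude subsquare u = 20; −1 → 19 = t.
The longitude characters are unchanged.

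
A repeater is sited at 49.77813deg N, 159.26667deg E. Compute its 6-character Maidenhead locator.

QN99ps

Shift to the Maidenhead origin (180°W, 90°S): lon 339.2667, lat 139.7781.
Field (20°×10°, letters A–R): lon ⌊339.2667/20⌋ = 16 → Q; lat ⌊139.7781/10⌋ = 13 → N.
Square (2°×1°, digits 0–9): lon ⌊19.2667/2⌋ = 9; lat ⌊9.7781/1⌋ = 9.
Subsquare (5′×2.5′, letters a–x): lon ⌊1.2667/0.0833333⌋ = 15 → p; lat ⌊0.7781/0.0416667⌋ = 18 → s.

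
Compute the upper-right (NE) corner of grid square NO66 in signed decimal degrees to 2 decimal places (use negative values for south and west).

57.00, 94.00

Field N=13, O=14: +13·20° lon, +14·10° lat → SW at lon 80°, lat 50°.
Square 6, 6: +6·2° lon, +6·1° lat → SW at lon 92°, lat 56°.
Cell spans 2° lon × 1° lat. NE corner is SW corner plus one full cell.
latitude 57.00, longitude 94.00.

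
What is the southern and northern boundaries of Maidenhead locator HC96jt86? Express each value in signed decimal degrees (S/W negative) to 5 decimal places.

-63.18333, -63.17917

Field H=7, C=2: +7·20° lon, +2·10° lat → SW at lon -40°, lat -70°.
Square 9, 6: +9·2° lon, +6·1° lat → SW at lon -22°, lat -64°.
Subsquare j=9, t=19: +9·0.0833333° lon, +19·0.0416667° lat → SW at lon -21.25°, lat -63.2083°.
Extended square 8, 6: +8·0.00833333° lon, +6·0.00416667° lat → SW at lon -21.1833°, lat -63.1833°.
Cell spans 0.00833333° lon × 0.00416667° lat.
south -63.18333, north -63.17917.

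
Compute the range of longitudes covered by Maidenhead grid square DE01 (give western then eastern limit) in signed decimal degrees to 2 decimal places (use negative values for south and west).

Field D=3, E=4: +3·20° lon, +4·10° lat → SW at lon -120°, lat -50°.
Square 0, 1: +0·2° lon, +1·1° lat → SW at lon -120°, lat -49°.
Cell spans 2° lon × 1° lat.
west -120.00, east -118.00.

-120.00, -118.00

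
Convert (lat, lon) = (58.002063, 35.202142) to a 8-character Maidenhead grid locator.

KO78oa40

Offset from 180°W / 90°S: lon 215.20214°, lat 148.00206°.
Field: lon ⌊215.20214/20⌋ = 10 → K; lat ⌊148.00206/10⌋ = 14 → O.
Square: lon ⌊15.20214/2⌋ = 7; lat ⌊8.00206/1⌋ = 8.
Subsquare: lon ⌊1.20214/0.0833333⌋ = 14 → o; lat ⌊0.00206/0.0416667⌋ = 0 → a.
Extended square: lon ⌊0.03548/0.00833333⌋ = 4; lat ⌊0.00206/0.00416667⌋ = 0.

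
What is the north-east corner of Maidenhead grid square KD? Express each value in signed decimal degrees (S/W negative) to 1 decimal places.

Field K=10, D=3: +10·20° lon, +3·10° lat → SW at lon 20°, lat -60°.
Cell spans 20° lon × 10° lat. NE corner is SW corner plus one full cell.
latitude -50.0, longitude 40.0.

-50.0, 40.0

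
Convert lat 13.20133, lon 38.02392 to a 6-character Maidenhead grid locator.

KK93ae

Add 180° to longitude and 90° to latitude: 218.0239, 103.2013.
Field (20°×10°, letters A–R): lon ⌊218.0239/20⌋ = 10 → K; lat ⌊103.2013/10⌋ = 10 → K.
Square (2°×1°, digits 0–9): lon ⌊18.0239/2⌋ = 9; lat ⌊3.2013/1⌋ = 3.
Subsquare (5′×2.5′, letters a–x): lon ⌊0.0239/0.0833333⌋ = 0 → a; lat ⌊0.2013/0.0416667⌋ = 4 → e.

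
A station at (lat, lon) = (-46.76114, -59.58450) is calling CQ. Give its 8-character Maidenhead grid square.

GE03ef97

Add 180° to longitude and 90° to latitude: 120.41550, 43.23886.
Field: 120.41550/20 → 6 → G, 43.23886/10 → 4 → E; chars GE.
Square: 0.41550/2 → 0, 3.23886/1 → 3; chars 03.
Subsquare: 0.41550/0.0833333 → 4 → e, 0.23886/0.0416667 → 5 → f; chars ef.
Extended square: 0.08217/0.00833333 → 9, 0.03053/0.00416667 → 7; chars 97.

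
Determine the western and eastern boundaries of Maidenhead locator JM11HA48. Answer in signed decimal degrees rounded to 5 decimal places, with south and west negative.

2.61667, 2.62500

Field J=9, M=12: +9·20° lon, +12·10° lat → SW at lon 0°, lat 30°.
Square 1, 1: +1·2° lon, +1·1° lat → SW at lon 2°, lat 31°.
Subsquare h=7, a=0: +7·0.0833333° lon, +0·0.0416667° lat → SW at lon 2.58333°, lat 31°.
Extended square 4, 8: +4·0.00833333° lon, +8·0.00416667° lat → SW at lon 2.61667°, lat 31.0333°.
Cell spans 0.00833333° lon × 0.00416667° lat.
west 2.61667, east 2.62500.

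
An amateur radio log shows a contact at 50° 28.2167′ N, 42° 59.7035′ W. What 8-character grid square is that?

GO80ml02

Shift to the Maidenhead origin (180°W, 90°S): lon 137.00494, lat 140.47028.
Field (20°×10°, letters A–R): 137.00494/20 → 6 → G, 140.47028/10 → 14 → O; chars GO.
Square (2°×1°, digits 0–9): 17.00494/2 → 8, 0.47028/1 → 0; chars 80.
Subsquare (5′×2.5′, letters a–x): 1.00494/0.0833333 → 12 → m, 0.47028/0.0416667 → 11 → l; chars ml.
Extended square (30″×15″, digits 0–9): 0.00494/0.00833333 → 0, 0.01195/0.00416667 → 2; chars 02.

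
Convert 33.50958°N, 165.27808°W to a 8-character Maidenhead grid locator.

Add 180° to longitude and 90° to latitude: 14.72192, 123.50958.
Field (20°×10°, letters A–R): lon ⌊14.72192/20⌋ = 0 → A; lat ⌊123.50958/10⌋ = 12 → M.
Square (2°×1°, digits 0–9): lon ⌊14.72192/2⌋ = 7; lat ⌊3.50958/1⌋ = 3.
Subsquare (5′×2.5′, letters a–x): lon ⌊0.72192/0.0833333⌋ = 8 → i; lat ⌊0.50958/0.0416667⌋ = 12 → m.
Extended square (30″×15″, digits 0–9): lon ⌊0.05525/0.00833333⌋ = 6; lat ⌊0.00958/0.00416667⌋ = 2.

AM73im62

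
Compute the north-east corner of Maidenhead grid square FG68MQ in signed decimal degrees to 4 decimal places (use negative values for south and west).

Field F=5, G=6: +5·20° lon, +6·10° lat → SW at lon -80°, lat -30°.
Square 6, 8: +6·2° lon, +8·1° lat → SW at lon -68°, lat -22°.
Subsquare m=12, q=16: +12·0.0833333° lon, +16·0.0416667° lat → SW at lon -67°, lat -21.3333°.
Cell spans 0.0833333° lon × 0.0416667° lat. NE corner is SW corner plus one full cell.
latitude -21.2917, longitude -66.9167.

-21.2917, -66.9167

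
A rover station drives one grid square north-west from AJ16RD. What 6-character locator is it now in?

AJ16qe

Longitude subsquare r = 17; −1 → 16 = q.
Latitude subsquare d = 3; +1 → 4 = e.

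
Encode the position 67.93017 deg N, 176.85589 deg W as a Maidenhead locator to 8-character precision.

AP17nw73

Offset from 180°W / 90°S: lon 3.14411°, lat 157.93017°.
Field: lon ⌊3.14411/20⌋ = 0 → A; lat ⌊157.93017/10⌋ = 15 → P.
Square: lon ⌊3.14411/2⌋ = 1; lat ⌊7.93017/1⌋ = 7.
Subsquare: lon ⌊1.14411/0.0833333⌋ = 13 → n; lat ⌊0.93017/0.0416667⌋ = 22 → w.
Extended square: lon ⌊0.06078/0.00833333⌋ = 7; lat ⌊0.01350/0.00416667⌋ = 3.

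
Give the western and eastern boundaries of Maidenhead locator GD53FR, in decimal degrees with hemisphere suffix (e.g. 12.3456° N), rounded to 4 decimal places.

49.5833° W, 49.5000° W

Field G=6, D=3: +6·20° lon, +3·10° lat → SW at lon -60°, lat -60°.
Square 5, 3: +5·2° lon, +3·1° lat → SW at lon -50°, lat -57°.
Subsquare f=5, r=17: +5·0.0833333° lon, +17·0.0416667° lat → SW at lon -49.5833°, lat -56.2917°.
Cell spans 0.0833333° lon × 0.0416667° lat.
west 49.5833° W, east 49.5000° W.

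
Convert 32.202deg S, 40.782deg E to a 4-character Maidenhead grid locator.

LF07

Offset from 180°W / 90°S: lon 220.78°, lat 57.80°.
Field: lon ⌊220.78/20⌋ = 11 → L; lat ⌊57.80/10⌋ = 5 → F.
Square: lon ⌊0.78/2⌋ = 0; lat ⌊7.80/1⌋ = 7.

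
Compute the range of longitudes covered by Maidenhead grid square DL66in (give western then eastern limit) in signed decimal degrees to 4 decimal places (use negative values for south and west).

-107.3333, -107.2500

Field D=3, L=11: +3·20° lon, +11·10° lat → SW at lon -120°, lat 20°.
Square 6, 6: +6·2° lon, +6·1° lat → SW at lon -108°, lat 26°.
Subsquare i=8, n=13: +8·0.0833333° lon, +13·0.0416667° lat → SW at lon -107.333°, lat 26.5417°.
Cell spans 0.0833333° lon × 0.0416667° lat.
west -107.3333, east -107.2500.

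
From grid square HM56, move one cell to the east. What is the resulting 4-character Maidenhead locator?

HM66

Longitude square 5; +1 → 6.
The latitude characters are unchanged.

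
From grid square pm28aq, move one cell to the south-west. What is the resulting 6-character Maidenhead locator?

PM18xp

Longitude subsquare a = 0; −1 → -1, wraps to 23 = x, carry into square.
Longitude square 2; −1 → 1.
Latitude subsquare q = 16; −1 → 15 = p.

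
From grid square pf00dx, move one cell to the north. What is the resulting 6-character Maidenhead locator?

PF01da

Latitude subsquare x = 23; +1 → 24, wraps to 0 = a, carry into square.
Latitude square 0; +1 → 1.
The longitude characters are unchanged.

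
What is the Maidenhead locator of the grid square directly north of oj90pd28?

Latitude extended square 8; +1 → 9.
The longitude characters are unchanged.

OJ90pd29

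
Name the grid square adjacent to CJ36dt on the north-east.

Longitude subsquare d = 3; +1 → 4 = e.
Latitude subsquare t = 19; +1 → 20 = u.

CJ36eu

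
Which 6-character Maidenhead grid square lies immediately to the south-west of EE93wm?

Longitude subsquare w = 22; −1 → 21 = v.
Latitude subsquare m = 12; −1 → 11 = l.

EE93vl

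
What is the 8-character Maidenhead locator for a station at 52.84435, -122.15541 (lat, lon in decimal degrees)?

CO82wu12

Offset from 180°W / 90°S: lon 57.84459°, lat 142.84435°.
Field: 57.84459/20 → 2 → C, 142.84435/10 → 14 → O; chars CO.
Square: 17.84459/2 → 8, 2.84435/1 → 2; chars 82.
Subsquare: 1.84459/0.0833333 → 22 → w, 0.84435/0.0416667 → 20 → u; chars wu.
Extended square: 0.01126/0.00833333 → 1, 0.01102/0.00416667 → 2; chars 12.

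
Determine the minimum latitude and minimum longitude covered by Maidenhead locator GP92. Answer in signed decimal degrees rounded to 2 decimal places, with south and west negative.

62.00, -42.00

Field G=6, P=15: +6·20° lon, +15·10° lat → SW at lon -60°, lat 60°.
Square 9, 2: +9·2° lon, +2·1° lat → SW at lon -42°, lat 62°.
latitude 62.00, longitude -42.00.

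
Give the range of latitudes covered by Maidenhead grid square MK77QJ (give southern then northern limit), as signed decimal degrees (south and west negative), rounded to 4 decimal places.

17.3750, 17.4167

Field M=12, K=10: +12·20° lon, +10·10° lat → SW at lon 60°, lat 10°.
Square 7, 7: +7·2° lon, +7·1° lat → SW at lon 74°, lat 17°.
Subsquare q=16, j=9: +16·0.0833333° lon, +9·0.0416667° lat → SW at lon 75.3333°, lat 17.375°.
Cell spans 0.0833333° lon × 0.0416667° lat.
south 17.3750, north 17.4167.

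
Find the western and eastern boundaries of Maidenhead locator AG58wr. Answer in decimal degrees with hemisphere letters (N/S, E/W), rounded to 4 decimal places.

168.1667° W, 168.0833° W

Field A=0, G=6: +0·20° lon, +6·10° lat → SW at lon -180°, lat -30°.
Square 5, 8: +5·2° lon, +8·1° lat → SW at lon -170°, lat -22°.
Subsquare w=22, r=17: +22·0.0833333° lon, +17·0.0416667° lat → SW at lon -168.167°, lat -21.2917°.
Cell spans 0.0833333° lon × 0.0416667° lat.
west 168.1667° W, east 168.0833° W.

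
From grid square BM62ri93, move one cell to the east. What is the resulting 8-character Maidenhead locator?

Longitude extended square 9; +1 → 10, wraps to 0, carry into subsquare.
Longitude subsquare r = 17; +1 → 18 = s.
The latitude characters are unchanged.

BM62si03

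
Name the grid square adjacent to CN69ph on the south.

Latitude subsquare h = 7; −1 → 6 = g.
The longitude characters are unchanged.

CN69pg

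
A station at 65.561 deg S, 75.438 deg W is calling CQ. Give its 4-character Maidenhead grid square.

FC24

Offset from 180°W / 90°S: lon 104.56°, lat 24.44°.
Field: lon ⌊104.56/20⌋ = 5 → F; lat ⌊24.44/10⌋ = 2 → C.
Square: lon ⌊4.56/2⌋ = 2; lat ⌊4.44/1⌋ = 4.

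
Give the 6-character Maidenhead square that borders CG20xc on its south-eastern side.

Longitude subsquare x = 23; +1 → 24, wraps to 0 = a, carry into square.
Longitude square 2; +1 → 3.
Latitude subsquare c = 2; −1 → 1 = b.

CG30ab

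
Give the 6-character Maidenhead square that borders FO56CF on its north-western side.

Longitude subsquare c = 2; −1 → 1 = b.
Latitude subsquare f = 5; +1 → 6 = g.

FO56bg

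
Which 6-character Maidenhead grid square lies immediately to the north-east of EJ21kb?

EJ21lc

Longitude subsquare k = 10; +1 → 11 = l.
Latitude subsquare b = 1; +1 → 2 = c.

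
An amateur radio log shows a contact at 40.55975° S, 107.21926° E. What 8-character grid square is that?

Offset from 180°W / 90°S: lon 287.21926°, lat 49.44025°.
Field: lon ⌊287.21926/20⌋ = 14 → O; lat ⌊49.44025/10⌋ = 4 → E.
Square: lon ⌊7.21926/2⌋ = 3; lat ⌊9.44025/1⌋ = 9.
Subsquare: lon ⌊1.21926/0.0833333⌋ = 14 → o; lat ⌊0.44025/0.0416667⌋ = 10 → k.
Extended square: lon ⌊0.05259/0.00833333⌋ = 6; lat ⌊0.02358/0.00416667⌋ = 5.

OE39ok65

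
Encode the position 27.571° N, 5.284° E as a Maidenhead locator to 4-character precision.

JL27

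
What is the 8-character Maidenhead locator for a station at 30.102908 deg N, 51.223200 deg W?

GM40jc34

Offset from 180°W / 90°S: lon 128.77680°, lat 120.10291°.
Field: 128.77680/20 → 6 → G, 120.10291/10 → 12 → M; chars GM.
Square: 8.77680/2 → 4, 0.10291/1 → 0; chars 40.
Subsquare: 0.77680/0.0833333 → 9 → j, 0.10291/0.0416667 → 2 → c; chars jc.
Extended square: 0.02680/0.00833333 → 3, 0.01957/0.00416667 → 4; chars 34.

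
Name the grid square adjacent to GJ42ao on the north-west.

GJ32xp

Longitude subsquare a = 0; −1 → -1, wraps to 23 = x, carry into square.
Longitude square 4; −1 → 3.
Latitude subsquare o = 14; +1 → 15 = p.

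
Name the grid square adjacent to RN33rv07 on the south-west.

Longitude extended square 0; −1 → -1, wraps to 9, carry into subsquare.
Longitude subsquare r = 17; −1 → 16 = q.
Latitude extended square 7; −1 → 6.

RN33qv96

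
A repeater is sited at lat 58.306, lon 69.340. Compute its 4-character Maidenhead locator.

MO48

Add 180° to longitude and 90° to latitude: 249.34, 148.31.
Field (20°×10°, letters A–R): 249.34/20 → 12 → M, 148.31/10 → 14 → O; chars MO.
Square (2°×1°, digits 0–9): 9.34/2 → 4, 8.31/1 → 8; chars 48.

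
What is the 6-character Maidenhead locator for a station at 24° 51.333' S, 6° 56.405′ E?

JG35ld

Offset from 180°W / 90°S: lon 186.9401°, lat 65.1445°.
Field: lon ⌊186.9401/20⌋ = 9 → J; lat ⌊65.1445/10⌋ = 6 → G.
Square: lon ⌊6.9401/2⌋ = 3; lat ⌊5.1445/1⌋ = 5.
Subsquare: lon ⌊0.9401/0.0833333⌋ = 11 → l; lat ⌊0.1445/0.0416667⌋ = 3 → d.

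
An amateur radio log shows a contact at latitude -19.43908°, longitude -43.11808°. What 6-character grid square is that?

Shift to the Maidenhead origin (180°W, 90°S): lon 136.8819, lat 70.5609.
Field (20°×10°, letters A–R): lon ⌊136.8819/20⌋ = 6 → G; lat ⌊70.5609/10⌋ = 7 → H.
Square (2°×1°, digits 0–9): lon ⌊16.8819/2⌋ = 8; lat ⌊0.5609/1⌋ = 0.
Subsquare (5′×2.5′, letters a–x): lon ⌊0.8819/0.0833333⌋ = 10 → k; lat ⌊0.5609/0.0416667⌋ = 13 → n.

GH80kn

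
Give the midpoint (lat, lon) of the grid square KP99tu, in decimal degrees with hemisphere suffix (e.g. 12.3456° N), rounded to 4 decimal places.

69.8542° N, 39.6250° E

Field K=10, P=15: +10·20° lon, +15·10° lat → SW at lon 20°, lat 60°.
Square 9, 9: +9·2° lon, +9·1° lat → SW at lon 38°, lat 69°.
Subsquare t=19, u=20: +19·0.0833333° lon, +20·0.0416667° lat → SW at lon 39.5833°, lat 69.8333°.
Cell spans 0.0833333° lon × 0.0416667° lat. Centre is SW corner plus half of each.
latitude 69.8542° N, longitude 39.6250° E.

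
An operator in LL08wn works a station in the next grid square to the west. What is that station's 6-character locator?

LL08vn

Longitude subsquare w = 22; −1 → 21 = v.
The latitude characters are unchanged.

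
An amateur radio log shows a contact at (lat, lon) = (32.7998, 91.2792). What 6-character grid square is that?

Add 180° to longitude and 90° to latitude: 271.2792, 122.7998.
Field: 271.2792/20 → 13 → N, 122.7998/10 → 12 → M; chars NM.
Square: 11.2792/2 → 5, 2.7998/1 → 2; chars 52.
Subsquare: 1.2792/0.0833333 → 15 → p, 0.7998/0.0416667 → 19 → t; chars pt.

NM52pt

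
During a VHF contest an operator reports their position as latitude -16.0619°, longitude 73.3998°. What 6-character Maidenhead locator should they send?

MH63qw

Add 180° to longitude and 90° to latitude: 253.3998, 73.9381.
Field (20°×10°, letters A–R): 253.3998/20 → 12 → M, 73.9381/10 → 7 → H; chars MH.
Square (2°×1°, digits 0–9): 13.3998/2 → 6, 3.9381/1 → 3; chars 63.
Subsquare (5′×2.5′, letters a–x): 1.3998/0.0833333 → 16 → q, 0.9381/0.0416667 → 22 → w; chars qw.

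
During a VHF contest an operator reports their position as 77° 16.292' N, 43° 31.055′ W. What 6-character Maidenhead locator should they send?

GQ87fg

Add 180° to longitude and 90° to latitude: 136.4824, 167.2715.
Field: 136.4824/20 → 6 → G, 167.2715/10 → 16 → Q; chars GQ.
Square: 16.4824/2 → 8, 7.2715/1 → 7; chars 87.
Subsquare: 0.4824/0.0833333 → 5 → f, 0.2715/0.0416667 → 6 → g; chars fg.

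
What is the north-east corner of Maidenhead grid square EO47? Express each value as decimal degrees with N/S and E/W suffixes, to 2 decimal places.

58.00° N, 90.00° W

Field E=4, O=14: +4·20° lon, +14·10° lat → SW at lon -100°, lat 50°.
Square 4, 7: +4·2° lon, +7·1° lat → SW at lon -92°, lat 57°.
Cell spans 2° lon × 1° lat. NE corner is SW corner plus one full cell.
latitude 58.00° N, longitude 90.00° W.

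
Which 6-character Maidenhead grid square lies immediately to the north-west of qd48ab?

QD38xc

Longitude subsquare a = 0; −1 → -1, wraps to 23 = x, carry into square.
Longitude square 4; −1 → 3.
Latitude subsquare b = 1; +1 → 2 = c.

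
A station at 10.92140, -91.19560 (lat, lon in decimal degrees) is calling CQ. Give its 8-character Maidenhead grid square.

EK40jw61

Add 180° to longitude and 90° to latitude: 88.80440, 100.92140.
Field: 88.80440/20 → 4 → E, 100.92140/10 → 10 → K; chars EK.
Square: 8.80440/2 → 4, 0.92140/1 → 0; chars 40.
Subsquare: 0.80440/0.0833333 → 9 → j, 0.92140/0.0416667 → 22 → w; chars jw.
Extended square: 0.05440/0.00833333 → 6, 0.00473/0.00416667 → 1; chars 61.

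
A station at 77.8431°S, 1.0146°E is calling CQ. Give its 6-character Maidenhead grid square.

JB02md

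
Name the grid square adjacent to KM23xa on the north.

KM23xb

Latitude subsquare a = 0; +1 → 1 = b.
The longitude characters are unchanged.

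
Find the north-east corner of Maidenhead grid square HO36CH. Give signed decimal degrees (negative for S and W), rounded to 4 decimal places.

56.3333, -33.7500

Field H=7, O=14: +7·20° lon, +14·10° lat → SW at lon -40°, lat 50°.
Square 3, 6: +3·2° lon, +6·1° lat → SW at lon -34°, lat 56°.
Subsquare c=2, h=7: +2·0.0833333° lon, +7·0.0416667° lat → SW at lon -33.8333°, lat 56.2917°.
Cell spans 0.0833333° lon × 0.0416667° lat. NE corner is SW corner plus one full cell.
latitude 56.3333, longitude -33.7500.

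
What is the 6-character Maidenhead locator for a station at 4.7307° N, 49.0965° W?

Offset from 180°W / 90°S: lon 130.9035°, lat 94.7307°.
Field: lon ⌊130.9035/20⌋ = 6 → G; lat ⌊94.7307/10⌋ = 9 → J.
Square: lon ⌊10.9035/2⌋ = 5; lat ⌊4.7307/1⌋ = 4.
Subsquare: lon ⌊0.9035/0.0833333⌋ = 10 → k; lat ⌊0.7307/0.0416667⌋ = 17 → r.

GJ54kr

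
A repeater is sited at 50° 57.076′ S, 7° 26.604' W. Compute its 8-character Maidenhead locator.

ID69gb61

Add 180° to longitude and 90° to latitude: 172.55660, 39.04873.
Field: lon ⌊172.55660/20⌋ = 8 → I; lat ⌊39.04873/10⌋ = 3 → D.
Square: lon ⌊12.55660/2⌋ = 6; lat ⌊9.04873/1⌋ = 9.
Subsquare: lon ⌊0.55660/0.0833333⌋ = 6 → g; lat ⌊0.04873/0.0416667⌋ = 1 → b.
Extended square: lon ⌊0.05660/0.00833333⌋ = 6; lat ⌊0.00707/0.00416667⌋ = 1.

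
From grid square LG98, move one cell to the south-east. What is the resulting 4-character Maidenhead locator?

Longitude square 9; +1 → 10, wraps to 0, carry into field.
Longitude field L = 11; +1 → 12 = M.
Latitude square 8; −1 → 7.

MG07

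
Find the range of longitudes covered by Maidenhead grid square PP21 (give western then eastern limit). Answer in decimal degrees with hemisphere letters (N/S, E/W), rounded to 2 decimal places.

124.00° E, 126.00° E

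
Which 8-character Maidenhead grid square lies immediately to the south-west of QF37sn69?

QF37sn58

Longitude extended square 6; −1 → 5.
Latitude extended square 9; −1 → 8.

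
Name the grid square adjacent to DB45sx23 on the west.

DB45sx13

Longitude extended square 2; −1 → 1.
The latitude characters are unchanged.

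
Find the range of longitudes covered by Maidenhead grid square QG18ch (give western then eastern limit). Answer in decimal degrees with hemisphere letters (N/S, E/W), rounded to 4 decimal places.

142.1667° E, 142.2500° E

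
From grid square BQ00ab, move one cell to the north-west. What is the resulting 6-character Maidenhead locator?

AQ90xc

Longitude subsquare a = 0; −1 → -1, wraps to 23 = x, carry into square.
Longitude square 0; −1 → -1, wraps to 9, carry into field.
Longitude field B = 1; −1 → 0 = A.
Latitude subsquare b = 1; +1 → 2 = c.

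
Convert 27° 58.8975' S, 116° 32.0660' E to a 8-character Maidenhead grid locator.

Add 180° to longitude and 90° to latitude: 296.53443, 62.01837.
Field (20°×10°, letters A–R): lon ⌊296.53443/20⌋ = 14 → O; lat ⌊62.01837/10⌋ = 6 → G.
Square (2°×1°, digits 0–9): lon ⌊16.53443/2⌋ = 8; lat ⌊2.01837/1⌋ = 2.
Subsquare (5′×2.5′, letters a–x): lon ⌊0.53443/0.0833333⌋ = 6 → g; lat ⌊0.01837/0.0416667⌋ = 0 → a.
Extended square (30″×15″, digits 0–9): lon ⌊0.03443/0.00833333⌋ = 4; lat ⌊0.01837/0.00416667⌋ = 4.

OG82ga44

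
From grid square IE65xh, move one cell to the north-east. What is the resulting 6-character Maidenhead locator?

Longitude subsquare x = 23; +1 → 24, wraps to 0 = a, carry into square.
Longitude square 6; +1 → 7.
Latitude subsquare h = 7; +1 → 8 = i.

IE75ai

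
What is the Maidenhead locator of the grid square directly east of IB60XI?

Longitude subsquare x = 23; +1 → 24, wraps to 0 = a, carry into square.
Longitude square 6; +1 → 7.
The latitude characters are unchanged.

IB70ai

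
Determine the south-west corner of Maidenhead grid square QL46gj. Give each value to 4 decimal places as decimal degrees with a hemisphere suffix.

26.3750° N, 148.5000° E

Field Q=16, L=11: +16·20° lon, +11·10° lat → SW at lon 140°, lat 20°.
Square 4, 6: +4·2° lon, +6·1° lat → SW at lon 148°, lat 26°.
Subsquare g=6, j=9: +6·0.0833333° lon, +9·0.0416667° lat → SW at lon 148.5°, lat 26.375°.
latitude 26.3750° N, longitude 148.5000° E.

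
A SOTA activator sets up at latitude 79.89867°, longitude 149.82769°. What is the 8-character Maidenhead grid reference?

Offset from 180°W / 90°S: lon 329.82769°, lat 169.89867°.
Field (20°×10°, letters A–R): lon ⌊329.82769/20⌋ = 16 → Q; lat ⌊169.89867/10⌋ = 16 → Q.
Square (2°×1°, digits 0–9): lon ⌊9.82769/2⌋ = 4; lat ⌊9.89867/1⌋ = 9.
Subsquare (5′×2.5′, letters a–x): lon ⌊1.82769/0.0833333⌋ = 21 → v; lat ⌊0.89867/0.0416667⌋ = 21 → v.
Extended square (30″×15″, digits 0–9): lon ⌊0.07769/0.00833333⌋ = 9; lat ⌊0.02367/0.00416667⌋ = 5.

QQ49vv95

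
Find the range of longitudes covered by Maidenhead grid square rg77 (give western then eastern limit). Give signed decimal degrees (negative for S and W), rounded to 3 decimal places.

Field R=17, G=6: +17·20° lon, +6·10° lat → SW at lon 160°, lat -30°.
Square 7, 7: +7·2° lon, +7·1° lat → SW at lon 174°, lat -23°.
Cell spans 2° lon × 1° lat.
west 174.000, east 176.000.

174.000, 176.000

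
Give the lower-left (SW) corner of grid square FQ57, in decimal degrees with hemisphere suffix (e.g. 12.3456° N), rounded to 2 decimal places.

77.00° N, 70.00° W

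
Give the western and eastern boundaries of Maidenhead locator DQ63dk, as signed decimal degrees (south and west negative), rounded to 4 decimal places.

-107.7500, -107.6667

Field D=3, Q=16: +3·20° lon, +16·10° lat → SW at lon -120°, lat 70°.
Square 6, 3: +6·2° lon, +3·1° lat → SW at lon -108°, lat 73°.
Subsquare d=3, k=10: +3·0.0833333° lon, +10·0.0416667° lat → SW at lon -107.75°, lat 73.4167°.
Cell spans 0.0833333° lon × 0.0416667° lat.
west -107.7500, east -107.6667.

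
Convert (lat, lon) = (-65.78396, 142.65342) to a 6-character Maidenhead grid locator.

QC14hf

Offset from 180°W / 90°S: lon 322.6534°, lat 24.2160°.
Field: 322.6534/20 → 16 → Q, 24.2160/10 → 2 → C; chars QC.
Square: 2.6534/2 → 1, 4.2160/1 → 4; chars 14.
Subsquare: 0.6534/0.0833333 → 7 → h, 0.2160/0.0416667 → 5 → f; chars hf.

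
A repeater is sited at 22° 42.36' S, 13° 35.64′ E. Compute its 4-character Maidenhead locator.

Offset from 180°W / 90°S: lon 193.59°, lat 67.29°.
Field (20°×10°, letters A–R): lon ⌊193.59/20⌋ = 9 → J; lat ⌊67.29/10⌋ = 6 → G.
Square (2°×1°, digits 0–9): lon ⌊13.59/2⌋ = 6; lat ⌊7.29/1⌋ = 7.

JG67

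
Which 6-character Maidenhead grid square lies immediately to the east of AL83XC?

AL93ac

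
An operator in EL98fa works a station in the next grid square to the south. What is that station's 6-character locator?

Latitude subsquare a = 0; −1 → -1, wraps to 23 = x, carry into square.
Latitude square 8; −1 → 7.
The longitude characters are unchanged.

EL97fx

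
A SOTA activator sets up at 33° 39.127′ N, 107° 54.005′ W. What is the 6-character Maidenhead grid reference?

DM63bp

Shift to the Maidenhead origin (180°W, 90°S): lon 72.0999, lat 123.6521.
Field: 72.0999/20 → 3 → D, 123.6521/10 → 12 → M; chars DM.
Square: 12.0999/2 → 6, 3.6521/1 → 3; chars 63.
Subsquare: 0.0999/0.0833333 → 1 → b, 0.6521/0.0416667 → 15 → p; chars bp.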